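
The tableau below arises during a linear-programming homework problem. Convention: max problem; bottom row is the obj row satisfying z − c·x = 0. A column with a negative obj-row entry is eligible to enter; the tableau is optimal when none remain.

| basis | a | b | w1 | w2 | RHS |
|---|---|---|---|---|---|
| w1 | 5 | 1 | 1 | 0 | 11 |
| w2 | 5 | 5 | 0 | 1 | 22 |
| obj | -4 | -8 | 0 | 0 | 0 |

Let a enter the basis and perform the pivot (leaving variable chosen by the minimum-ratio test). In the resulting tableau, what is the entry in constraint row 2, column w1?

-1

Ratio test on column a — row 1: 11/5 = 11/5; row 2: 22/5 = 22/5. Minimum is 11/5 at row 1 (w1 leaves); pivot element 5.
Divide row 1 by 5; eliminate column a from the other rows.
Row 2 update in column w1: 0 − 5·(1/5) = -1.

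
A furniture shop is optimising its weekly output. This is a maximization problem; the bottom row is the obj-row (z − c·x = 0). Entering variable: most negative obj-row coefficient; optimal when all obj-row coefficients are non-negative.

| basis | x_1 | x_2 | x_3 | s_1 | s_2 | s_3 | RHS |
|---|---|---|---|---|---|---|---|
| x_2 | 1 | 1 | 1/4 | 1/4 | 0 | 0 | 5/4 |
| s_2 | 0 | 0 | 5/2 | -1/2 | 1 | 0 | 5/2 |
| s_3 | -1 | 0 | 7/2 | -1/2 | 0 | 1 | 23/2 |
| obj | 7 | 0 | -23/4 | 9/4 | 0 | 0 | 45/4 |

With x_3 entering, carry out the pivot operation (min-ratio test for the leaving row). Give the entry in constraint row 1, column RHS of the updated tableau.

1

Ratio test on column x_3 — row 1: (5/4)/(1/4) = 5; row 2: (5/2)/(5/2) = 1; row 3: (23/2)/(7/2) = 23/7. Minimum is 1 at row 2 (s_2 leaves); pivot element 5/2.
Divide row 2 by 5/2; eliminate column x_3 from the other rows.
Row 1 update in column RHS: 5/4 − (1/4)·1 = 1.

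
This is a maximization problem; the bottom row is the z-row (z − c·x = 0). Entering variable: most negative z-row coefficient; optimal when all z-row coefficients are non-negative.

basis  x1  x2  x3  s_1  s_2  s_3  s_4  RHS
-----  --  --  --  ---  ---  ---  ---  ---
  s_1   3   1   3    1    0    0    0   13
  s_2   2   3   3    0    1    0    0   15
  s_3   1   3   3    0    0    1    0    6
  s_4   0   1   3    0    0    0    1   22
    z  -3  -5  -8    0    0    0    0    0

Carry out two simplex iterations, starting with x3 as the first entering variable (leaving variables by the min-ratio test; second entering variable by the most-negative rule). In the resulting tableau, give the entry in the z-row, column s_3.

Ratio test on column x3 — row 1: 13/3 = 13/3; row 2: 15/3 = 5; row 3: 6/3 = 2; row 4: 22/3 = 22/3. Minimum is 2 at row 3 (s_3 leaves); pivot element 3.
Divide row 3 by 3; eliminate column x3 from the other rows.
Second iteration: most negative z-row entry is -1/3 in column x1, so x1 enters.
Ratio test on column x1 — row 1: 7/2 = 7/2; row 2: 9/1 = 9; row 3: 2/(1/3) = 6; row 4: entry -1 ≤ 0. Minimum is 7/2 at row 1 (s_1 leaves); pivot element 2.
Divide row 1 by 2; eliminate column x1 from the other rows.
After both pivots, the entry at the z-row, column s_3 is 5/2.

5/2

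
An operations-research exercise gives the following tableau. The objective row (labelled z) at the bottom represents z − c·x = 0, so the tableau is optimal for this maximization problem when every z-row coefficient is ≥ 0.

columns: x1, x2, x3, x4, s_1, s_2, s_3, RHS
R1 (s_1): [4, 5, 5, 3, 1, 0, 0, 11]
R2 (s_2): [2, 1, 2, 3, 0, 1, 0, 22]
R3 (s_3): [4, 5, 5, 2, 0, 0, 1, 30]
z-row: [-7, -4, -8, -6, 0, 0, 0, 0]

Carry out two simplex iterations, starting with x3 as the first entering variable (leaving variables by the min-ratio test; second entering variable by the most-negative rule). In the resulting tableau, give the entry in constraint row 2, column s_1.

-1

Ratio test on column x3 — row 1: 11/5 = 11/5; row 2: 22/2 = 11; row 3: 30/5 = 6. Minimum is 11/5 at row 1 (s_1 leaves); pivot element 5.
Divide row 1 by 5; eliminate column x3 from the other rows.
Second iteration: most negative z-row entry is -6/5 in column x4, so x4 enters.
Ratio test on column x4 — row 1: (11/5)/(3/5) = 11/3; row 2: (88/5)/(9/5) = 88/9; row 3: entry -1 ≤ 0. Minimum is 11/3 at row 1 (x3 leaves); pivot element 3/5.
Divide row 1 by 3/5; eliminate column x4 from the other rows.
After both pivots, the entry at constraint row 2, column s_1 is -1.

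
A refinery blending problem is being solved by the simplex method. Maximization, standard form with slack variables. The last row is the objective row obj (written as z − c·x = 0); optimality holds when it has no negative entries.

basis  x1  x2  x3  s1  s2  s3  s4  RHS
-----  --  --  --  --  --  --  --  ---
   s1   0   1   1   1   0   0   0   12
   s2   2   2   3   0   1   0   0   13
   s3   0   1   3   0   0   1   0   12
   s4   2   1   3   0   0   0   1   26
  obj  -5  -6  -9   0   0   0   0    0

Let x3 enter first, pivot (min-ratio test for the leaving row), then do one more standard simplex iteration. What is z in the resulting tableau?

Ratio test on column x3 — row 1: 12/1 = 12; row 2: 13/3 = 13/3; row 3: 12/3 = 4; row 4: 26/3 = 26/3. Minimum is 4 at row 3 (s3 leaves); pivot element 3.
Pivot on row 3; the obj-row RHS becomes 0 − (-9)·4 = 36.
Next entering variable (most negative obj-row entry -5): x1.
Ratio test on column x1 — row 1: entry 0 ≤ 0; row 2: 1/2 = 1/2; row 3: entry 0 ≤ 0; row 4: 14/2 = 7. Minimum is 1/2 at row 2 (s2 leaves); pivot element 2.
After the second pivot the obj-row RHS is 36 − (-5)·(1/2) = 77/2.

77/2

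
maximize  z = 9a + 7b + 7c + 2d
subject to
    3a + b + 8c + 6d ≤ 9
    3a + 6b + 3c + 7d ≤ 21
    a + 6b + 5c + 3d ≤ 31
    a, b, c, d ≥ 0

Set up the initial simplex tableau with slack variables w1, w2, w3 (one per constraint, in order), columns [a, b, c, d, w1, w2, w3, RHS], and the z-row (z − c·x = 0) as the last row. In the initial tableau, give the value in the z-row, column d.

The z-row carries the negated objective coefficients: the d entry is -2.

-2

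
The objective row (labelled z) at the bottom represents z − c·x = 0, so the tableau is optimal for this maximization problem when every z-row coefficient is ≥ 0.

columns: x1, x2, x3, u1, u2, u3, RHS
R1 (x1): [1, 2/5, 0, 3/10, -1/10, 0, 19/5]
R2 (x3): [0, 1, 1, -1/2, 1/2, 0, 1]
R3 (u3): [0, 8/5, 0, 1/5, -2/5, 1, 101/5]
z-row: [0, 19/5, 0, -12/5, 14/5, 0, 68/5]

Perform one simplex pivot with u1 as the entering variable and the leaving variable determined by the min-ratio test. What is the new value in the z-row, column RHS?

Ratio test on column u1 — row 1: (19/5)/(3/10) = 38/3; row 2: entry -1/2 ≤ 0; row 3: (101/5)/(1/5) = 101. Minimum is 38/3 at row 1 (x1 leaves); pivot element 3/10.
Divide row 1 by 3/10; eliminate column u1 from the other rows.
z-row update in column RHS: 68/5 − (-12/5)·(38/3) = 44.

44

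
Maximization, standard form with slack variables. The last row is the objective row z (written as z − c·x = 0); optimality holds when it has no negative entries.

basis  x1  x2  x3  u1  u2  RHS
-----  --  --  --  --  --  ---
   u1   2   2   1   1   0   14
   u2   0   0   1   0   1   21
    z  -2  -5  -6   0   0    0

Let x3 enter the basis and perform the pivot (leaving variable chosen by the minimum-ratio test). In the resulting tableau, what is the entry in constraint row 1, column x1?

Ratio test on column x3 — row 1: 14/1 = 14; row 2: 21/1 = 21. Minimum is 14 at row 1 (u1 leaves); pivot element 1.
Divide row 1 by 1; eliminate column x3 from the other rows.
In the new row 1, the x1 entry is the old entry divided by the pivot: 2/1 = 2.

2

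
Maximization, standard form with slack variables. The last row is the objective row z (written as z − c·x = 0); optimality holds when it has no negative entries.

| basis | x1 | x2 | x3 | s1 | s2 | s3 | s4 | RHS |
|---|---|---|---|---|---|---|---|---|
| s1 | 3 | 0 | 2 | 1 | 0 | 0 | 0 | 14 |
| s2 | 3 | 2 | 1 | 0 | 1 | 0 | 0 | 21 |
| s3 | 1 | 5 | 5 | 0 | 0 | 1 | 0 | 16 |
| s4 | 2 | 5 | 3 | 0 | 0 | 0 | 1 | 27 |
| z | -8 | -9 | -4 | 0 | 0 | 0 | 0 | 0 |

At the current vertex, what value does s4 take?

s4 is basic (row 4); its value is the RHS of that row, 27.

27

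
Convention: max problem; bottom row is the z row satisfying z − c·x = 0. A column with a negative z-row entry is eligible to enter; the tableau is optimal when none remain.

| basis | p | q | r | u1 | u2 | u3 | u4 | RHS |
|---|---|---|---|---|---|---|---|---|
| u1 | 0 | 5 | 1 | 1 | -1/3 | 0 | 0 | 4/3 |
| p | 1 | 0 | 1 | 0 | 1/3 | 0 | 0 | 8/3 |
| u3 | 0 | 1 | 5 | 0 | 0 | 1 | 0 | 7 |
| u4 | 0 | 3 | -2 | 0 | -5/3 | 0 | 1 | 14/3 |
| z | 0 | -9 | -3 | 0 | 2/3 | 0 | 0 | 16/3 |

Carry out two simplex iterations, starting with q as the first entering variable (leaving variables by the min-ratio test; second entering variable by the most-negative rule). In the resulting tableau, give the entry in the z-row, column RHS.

28/3

Ratio test on column q — row 1: (4/3)/5 = 4/15; row 2: entry 0 ≤ 0; row 3: 7/1 = 7; row 4: (14/3)/3 = 14/9. Minimum is 4/15 at row 1 (u1 leaves); pivot element 5.
Divide row 1 by 5; eliminate column q from the other rows.
Second iteration: most negative z-row entry is -6/5 in column r, so r enters.
Ratio test on column r — row 1: (4/15)/(1/5) = 4/3; row 2: (8/3)/1 = 8/3; row 3: (101/15)/(24/5) = 101/72; row 4: entry -13/5 ≤ 0. Minimum is 4/3 at row 1 (q leaves); pivot element 1/5.
Divide row 1 by 1/5; eliminate column r from the other rows.
After both pivots, the entry at the z-row, column RHS is 28/3.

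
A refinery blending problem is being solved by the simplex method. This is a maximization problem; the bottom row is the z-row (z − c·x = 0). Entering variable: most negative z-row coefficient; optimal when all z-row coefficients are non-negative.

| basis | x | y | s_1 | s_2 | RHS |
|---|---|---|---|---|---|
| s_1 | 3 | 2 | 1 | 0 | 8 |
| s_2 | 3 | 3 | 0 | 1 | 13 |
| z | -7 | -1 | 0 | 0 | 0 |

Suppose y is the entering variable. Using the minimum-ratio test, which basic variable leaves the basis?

s_1

Column y entries and ratios — s_1: 8/2 = 4; s_2: 13/3 = 13/3.
Smallest ratio is 4 in the row of s_1, so s_1 leaves.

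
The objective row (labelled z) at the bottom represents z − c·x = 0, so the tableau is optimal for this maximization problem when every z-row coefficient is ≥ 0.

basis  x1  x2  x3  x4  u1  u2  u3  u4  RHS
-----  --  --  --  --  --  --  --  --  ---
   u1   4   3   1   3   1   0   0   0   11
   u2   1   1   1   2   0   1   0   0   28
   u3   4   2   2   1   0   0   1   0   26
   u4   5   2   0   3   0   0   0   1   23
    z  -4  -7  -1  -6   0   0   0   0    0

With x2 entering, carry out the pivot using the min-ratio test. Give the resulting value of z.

77/3

Ratio test on column x2 — row 1: 11/3 = 11/3; row 2: 28/1 = 28; row 3: 26/2 = 13; row 4: 23/2 = 23/2. Minimum is 11/3 at row 1 (u1 leaves); pivot element 3.
Pivot on row 1; the z-row RHS becomes 0 − (-7)·(11/3) = 77/3.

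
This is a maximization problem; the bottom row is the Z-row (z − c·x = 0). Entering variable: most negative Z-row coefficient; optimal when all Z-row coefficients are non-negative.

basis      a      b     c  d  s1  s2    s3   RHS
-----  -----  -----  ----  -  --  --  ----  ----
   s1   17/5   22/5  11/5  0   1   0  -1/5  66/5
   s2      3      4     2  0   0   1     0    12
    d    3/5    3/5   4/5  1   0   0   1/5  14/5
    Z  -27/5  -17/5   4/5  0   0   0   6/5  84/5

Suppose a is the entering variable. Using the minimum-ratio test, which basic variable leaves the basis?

Column a entries and ratios — s1: (66/5)/(17/5) = 66/17; s2: 12/3 = 4; d: (14/5)/(3/5) = 14/3.
Smallest ratio is 66/17 in the row of s1, so s1 leaves.

s1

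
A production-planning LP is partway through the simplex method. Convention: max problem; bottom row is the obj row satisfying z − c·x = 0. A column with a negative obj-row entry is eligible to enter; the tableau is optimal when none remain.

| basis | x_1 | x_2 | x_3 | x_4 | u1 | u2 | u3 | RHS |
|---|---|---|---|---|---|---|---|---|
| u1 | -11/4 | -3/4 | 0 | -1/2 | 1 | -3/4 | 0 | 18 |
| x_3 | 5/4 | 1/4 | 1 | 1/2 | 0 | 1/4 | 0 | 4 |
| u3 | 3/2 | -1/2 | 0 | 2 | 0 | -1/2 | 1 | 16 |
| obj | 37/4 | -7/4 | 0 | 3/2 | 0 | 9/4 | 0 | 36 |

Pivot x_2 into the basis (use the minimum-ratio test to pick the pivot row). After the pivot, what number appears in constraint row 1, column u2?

0

Ratio test on column x_2 — row 1: entry -3/4 ≤ 0; row 2: 4/(1/4) = 16; row 3: entry -1/2 ≤ 0. Minimum is 16 at row 2 (x_3 leaves); pivot element 1/4.
Divide row 2 by 1/4; eliminate column x_2 from the other rows.
Row 1 update in column u2: -3/4 − (-3/4)·1 = 0.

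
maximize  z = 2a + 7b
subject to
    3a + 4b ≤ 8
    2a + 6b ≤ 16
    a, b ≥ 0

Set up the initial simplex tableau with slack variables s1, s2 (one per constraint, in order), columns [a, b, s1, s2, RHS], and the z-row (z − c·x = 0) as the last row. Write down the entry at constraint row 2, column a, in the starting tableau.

Constraint 2 has coefficient 2 on a.

2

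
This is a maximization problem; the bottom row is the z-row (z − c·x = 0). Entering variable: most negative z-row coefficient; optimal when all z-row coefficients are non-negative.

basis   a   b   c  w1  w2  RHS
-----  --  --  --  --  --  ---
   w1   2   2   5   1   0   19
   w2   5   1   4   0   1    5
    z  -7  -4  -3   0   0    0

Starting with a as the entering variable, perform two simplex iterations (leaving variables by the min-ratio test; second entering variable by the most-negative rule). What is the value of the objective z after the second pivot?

20

Ratio test on column a — row 1: 19/2 = 19/2; row 2: 5/5 = 1. Minimum is 1 at row 2 (w2 leaves); pivot element 5.
Pivot on row 2; the z-row RHS becomes 0 − (-7)·1 = 7.
Next entering variable (most negative z-row entry -13/5): b.
Ratio test on column b — row 1: 17/(8/5) = 85/8; row 2: 1/(1/5) = 5. Minimum is 5 at row 2 (a leaves); pivot element 1/5.
After the second pivot the z-row RHS is 7 − (-13/5)·5 = 20.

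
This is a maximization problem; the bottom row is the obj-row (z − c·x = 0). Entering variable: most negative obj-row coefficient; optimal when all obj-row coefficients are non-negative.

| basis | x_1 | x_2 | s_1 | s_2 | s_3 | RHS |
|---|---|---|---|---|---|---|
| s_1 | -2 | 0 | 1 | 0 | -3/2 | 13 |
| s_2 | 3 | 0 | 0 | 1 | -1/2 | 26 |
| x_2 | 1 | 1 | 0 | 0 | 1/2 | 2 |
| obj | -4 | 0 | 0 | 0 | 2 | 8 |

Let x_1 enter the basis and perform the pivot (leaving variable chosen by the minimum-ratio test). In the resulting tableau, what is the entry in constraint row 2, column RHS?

Ratio test on column x_1 — row 1: entry -2 ≤ 0; row 2: 26/3 = 26/3; row 3: 2/1 = 2. Minimum is 2 at row 3 (x_2 leaves); pivot element 1.
Divide row 3 by 1; eliminate column x_1 from the other rows.
Row 2 update in column RHS: 26 − 3·2 = 20.

20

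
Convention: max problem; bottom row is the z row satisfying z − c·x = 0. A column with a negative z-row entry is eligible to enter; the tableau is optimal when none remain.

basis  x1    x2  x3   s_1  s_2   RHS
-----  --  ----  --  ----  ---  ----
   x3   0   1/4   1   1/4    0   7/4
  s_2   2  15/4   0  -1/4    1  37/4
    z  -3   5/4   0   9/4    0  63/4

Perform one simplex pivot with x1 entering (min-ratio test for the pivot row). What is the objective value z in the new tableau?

Ratio test on column x1 — row 1: entry 0 ≤ 0; row 2: (37/4)/2 = 37/8. Minimum is 37/8 at row 2 (s_2 leaves); pivot element 2.
Pivot on row 2; the z-row RHS becomes 63/4 − (-3)·(37/8) = 237/8.

237/8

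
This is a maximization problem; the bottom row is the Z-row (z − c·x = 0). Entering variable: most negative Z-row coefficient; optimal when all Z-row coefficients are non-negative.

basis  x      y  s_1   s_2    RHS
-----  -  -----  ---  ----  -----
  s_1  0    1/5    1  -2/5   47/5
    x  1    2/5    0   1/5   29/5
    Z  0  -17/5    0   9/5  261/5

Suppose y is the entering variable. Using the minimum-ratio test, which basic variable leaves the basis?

x

Column y entries and ratios — s_1: (47/5)/(1/5) = 47; x: (29/5)/(2/5) = 29/2.
Smallest ratio is 29/2 in the row of x, so x leaves.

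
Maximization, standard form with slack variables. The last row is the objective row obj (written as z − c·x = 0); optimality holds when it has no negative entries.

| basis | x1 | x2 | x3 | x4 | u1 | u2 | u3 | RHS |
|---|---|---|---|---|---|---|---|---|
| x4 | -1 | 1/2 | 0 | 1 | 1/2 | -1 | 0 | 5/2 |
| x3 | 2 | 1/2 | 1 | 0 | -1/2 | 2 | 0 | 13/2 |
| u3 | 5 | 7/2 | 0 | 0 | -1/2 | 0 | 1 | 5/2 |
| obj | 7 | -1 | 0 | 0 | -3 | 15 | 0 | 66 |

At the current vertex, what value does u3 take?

u3 is basic (row 3); its value is the RHS of that row, 5/2.

5/2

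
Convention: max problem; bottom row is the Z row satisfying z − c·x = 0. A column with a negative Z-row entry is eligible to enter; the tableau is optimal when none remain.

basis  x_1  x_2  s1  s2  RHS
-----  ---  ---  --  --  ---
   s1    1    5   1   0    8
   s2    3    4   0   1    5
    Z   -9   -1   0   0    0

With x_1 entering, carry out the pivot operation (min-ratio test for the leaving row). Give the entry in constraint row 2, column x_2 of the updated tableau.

4/3

Ratio test on column x_1 — row 1: 8/1 = 8; row 2: 5/3 = 5/3. Minimum is 5/3 at row 2 (s2 leaves); pivot element 3.
Divide row 2 by 3; eliminate column x_1 from the other rows.
In the new row 2, the x_2 entry is the old entry divided by the pivot: 4/3 = 4/3.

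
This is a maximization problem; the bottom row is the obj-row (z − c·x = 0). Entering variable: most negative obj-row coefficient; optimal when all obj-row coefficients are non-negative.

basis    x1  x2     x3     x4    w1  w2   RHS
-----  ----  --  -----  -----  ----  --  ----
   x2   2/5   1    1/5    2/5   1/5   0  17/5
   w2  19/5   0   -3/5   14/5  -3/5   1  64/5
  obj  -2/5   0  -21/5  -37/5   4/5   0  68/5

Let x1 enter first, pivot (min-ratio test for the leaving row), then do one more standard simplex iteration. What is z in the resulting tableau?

332/7

Ratio test on column x1 — row 1: (17/5)/(2/5) = 17/2; row 2: (64/5)/(19/5) = 64/19. Minimum is 64/19 at row 2 (w2 leaves); pivot element 19/5.
Pivot on row 2; the obj-row RHS becomes 68/5 − (-2/5)·(64/19) = 284/19.
Next entering variable (most negative obj-row entry -135/19): x4.
Ratio test on column x4 — row 1: (39/19)/(2/19) = 39/2; row 2: (64/19)/(14/19) = 32/7. Minimum is 32/7 at row 2 (x1 leaves); pivot element 14/19.
After the second pivot the obj-row RHS is 284/19 − (-135/19)·(32/7) = 332/7.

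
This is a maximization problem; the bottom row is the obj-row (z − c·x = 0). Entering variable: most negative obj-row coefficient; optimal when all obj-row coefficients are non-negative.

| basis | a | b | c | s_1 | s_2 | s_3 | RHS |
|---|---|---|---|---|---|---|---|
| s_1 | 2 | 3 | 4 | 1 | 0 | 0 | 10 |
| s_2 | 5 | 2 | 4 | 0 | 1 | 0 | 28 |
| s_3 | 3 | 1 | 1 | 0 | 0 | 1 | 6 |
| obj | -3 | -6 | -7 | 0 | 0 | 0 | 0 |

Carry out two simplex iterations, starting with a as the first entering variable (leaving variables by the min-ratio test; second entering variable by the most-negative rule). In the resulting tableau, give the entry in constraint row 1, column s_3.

Ratio test on column a — row 1: 10/2 = 5; row 2: 28/5 = 28/5; row 3: 6/3 = 2. Minimum is 2 at row 3 (s_3 leaves); pivot element 3.
Divide row 3 by 3; eliminate column a from the other rows.
Second iteration: most negative obj-row entry is -6 in column c, so c enters.
Ratio test on column c — row 1: 6/(10/3) = 9/5; row 2: 18/(7/3) = 54/7; row 3: 2/(1/3) = 6. Minimum is 9/5 at row 1 (s_1 leaves); pivot element 10/3.
Divide row 1 by 10/3; eliminate column c from the other rows.
After both pivots, the entry at constraint row 1, column s_3 is -1/5.

-1/5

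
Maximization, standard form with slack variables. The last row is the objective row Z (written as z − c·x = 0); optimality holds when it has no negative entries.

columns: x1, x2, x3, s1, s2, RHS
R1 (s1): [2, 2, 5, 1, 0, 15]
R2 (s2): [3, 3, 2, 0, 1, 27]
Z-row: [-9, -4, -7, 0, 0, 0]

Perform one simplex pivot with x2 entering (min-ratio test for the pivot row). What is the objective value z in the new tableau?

30

Ratio test on column x2 — row 1: 15/2 = 15/2; row 2: 27/3 = 9. Minimum is 15/2 at row 1 (s1 leaves); pivot element 2.
Pivot on row 1; the Z-row RHS becomes 0 − (-4)·(15/2) = 30.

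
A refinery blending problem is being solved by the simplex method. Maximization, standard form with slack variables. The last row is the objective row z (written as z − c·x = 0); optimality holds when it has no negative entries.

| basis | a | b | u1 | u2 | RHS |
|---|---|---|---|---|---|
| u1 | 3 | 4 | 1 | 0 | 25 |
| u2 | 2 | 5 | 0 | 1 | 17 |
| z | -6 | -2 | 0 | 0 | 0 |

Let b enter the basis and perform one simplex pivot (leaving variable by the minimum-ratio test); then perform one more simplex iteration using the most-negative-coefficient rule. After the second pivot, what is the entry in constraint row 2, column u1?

Ratio test on column b — row 1: 25/4 = 25/4; row 2: 17/5 = 17/5. Minimum is 17/5 at row 2 (u2 leaves); pivot element 5.
Divide row 2 by 5; eliminate column b from the other rows.
Second iteration: most negative z-row entry is -26/5 in column a, so a enters.
Ratio test on column a — row 1: (57/5)/(7/5) = 57/7; row 2: (17/5)/(2/5) = 17/2. Minimum is 57/7 at row 1 (u1 leaves); pivot element 7/5.
Divide row 1 by 7/5; eliminate column a from the other rows.
After both pivots, the entry at constraint row 2, column u1 is -2/7.

-2/7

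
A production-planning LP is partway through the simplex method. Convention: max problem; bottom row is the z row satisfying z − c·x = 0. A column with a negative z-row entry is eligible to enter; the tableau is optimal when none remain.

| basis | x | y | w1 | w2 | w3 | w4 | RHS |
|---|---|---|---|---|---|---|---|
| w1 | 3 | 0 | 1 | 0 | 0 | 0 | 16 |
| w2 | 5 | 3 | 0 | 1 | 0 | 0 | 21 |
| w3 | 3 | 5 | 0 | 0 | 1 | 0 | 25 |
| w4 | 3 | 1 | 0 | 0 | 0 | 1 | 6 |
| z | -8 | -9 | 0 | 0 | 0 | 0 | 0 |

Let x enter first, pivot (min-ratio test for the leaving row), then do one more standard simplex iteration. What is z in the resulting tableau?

Ratio test on column x — row 1: 16/3 = 16/3; row 2: 21/5 = 21/5; row 3: 25/3 = 25/3; row 4: 6/3 = 2. Minimum is 2 at row 4 (w4 leaves); pivot element 3.
Pivot on row 4; the z-row RHS becomes 0 − (-8)·2 = 16.
Next entering variable (most negative z-row entry -19/3): y.
Ratio test on column y — row 1: entry -1 ≤ 0; row 2: 11/(4/3) = 33/4; row 3: 19/4 = 19/4; row 4: 2/(1/3) = 6. Minimum is 19/4 at row 3 (w3 leaves); pivot element 4.
After the second pivot the z-row RHS is 16 − (-19/3)·(19/4) = 553/12.

553/12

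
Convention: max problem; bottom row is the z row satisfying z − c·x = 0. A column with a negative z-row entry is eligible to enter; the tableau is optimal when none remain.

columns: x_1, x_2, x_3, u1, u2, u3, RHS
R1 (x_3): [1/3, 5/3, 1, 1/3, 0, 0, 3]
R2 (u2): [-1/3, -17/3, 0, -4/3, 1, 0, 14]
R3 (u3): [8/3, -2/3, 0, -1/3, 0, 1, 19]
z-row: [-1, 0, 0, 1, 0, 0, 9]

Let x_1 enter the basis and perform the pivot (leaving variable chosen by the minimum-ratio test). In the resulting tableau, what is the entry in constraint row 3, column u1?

-1/8

Ratio test on column x_1 — row 1: 3/(1/3) = 9; row 2: entry -1/3 ≤ 0; row 3: 19/(8/3) = 57/8. Minimum is 57/8 at row 3 (u3 leaves); pivot element 8/3.
Divide row 3 by 8/3; eliminate column x_1 from the other rows.
In the new row 3, the u1 entry is the old entry divided by the pivot: (-1/3)/(8/3) = -1/8.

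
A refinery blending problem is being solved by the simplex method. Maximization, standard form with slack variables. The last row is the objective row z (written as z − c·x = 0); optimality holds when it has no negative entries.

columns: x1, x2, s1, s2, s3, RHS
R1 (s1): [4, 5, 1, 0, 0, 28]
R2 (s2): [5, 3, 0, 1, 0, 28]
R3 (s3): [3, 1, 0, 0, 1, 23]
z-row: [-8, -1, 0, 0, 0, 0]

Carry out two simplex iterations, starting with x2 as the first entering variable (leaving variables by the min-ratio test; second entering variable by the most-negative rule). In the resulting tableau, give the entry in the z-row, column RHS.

Ratio test on column x2 — row 1: 28/5 = 28/5; row 2: 28/3 = 28/3; row 3: 23/1 = 23. Minimum is 28/5 at row 1 (s1 leaves); pivot element 5.
Divide row 1 by 5; eliminate column x2 from the other rows.
Second iteration: most negative z-row entry is -36/5 in column x1, so x1 enters.
Ratio test on column x1 — row 1: (28/5)/(4/5) = 7; row 2: (56/5)/(13/5) = 56/13; row 3: (87/5)/(11/5) = 87/11. Minimum is 56/13 at row 2 (s2 leaves); pivot element 13/5.
Divide row 2 by 13/5; eliminate column x1 from the other rows.
After both pivots, the entry at the z-row, column RHS is 476/13.

476/13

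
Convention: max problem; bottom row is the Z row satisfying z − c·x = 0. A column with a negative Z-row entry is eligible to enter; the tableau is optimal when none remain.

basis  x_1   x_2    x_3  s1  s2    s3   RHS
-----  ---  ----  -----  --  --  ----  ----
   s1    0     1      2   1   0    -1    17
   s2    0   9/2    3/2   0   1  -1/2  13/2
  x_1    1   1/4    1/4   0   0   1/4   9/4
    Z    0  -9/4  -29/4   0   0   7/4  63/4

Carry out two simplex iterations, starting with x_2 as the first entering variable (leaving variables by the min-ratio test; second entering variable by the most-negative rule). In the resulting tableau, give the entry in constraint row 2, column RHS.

13/3

Ratio test on column x_2 — row 1: 17/1 = 17; row 2: (13/2)/(9/2) = 13/9; row 3: (9/4)/(1/4) = 9. Minimum is 13/9 at row 2 (s2 leaves); pivot element 9/2.
Divide row 2 by 9/2; eliminate column x_2 from the other rows.
Second iteration: most negative Z-row entry is -13/2 in column x_3, so x_3 enters.
Ratio test on column x_3 — row 1: (140/9)/(5/3) = 28/3; row 2: (13/9)/(1/3) = 13/3; row 3: (17/9)/(1/6) = 34/3. Minimum is 13/3 at row 2 (x_2 leaves); pivot element 1/3.
Divide row 2 by 1/3; eliminate column x_3 from the other rows.
After both pivots, the entry at constraint row 2, column RHS is 13/3.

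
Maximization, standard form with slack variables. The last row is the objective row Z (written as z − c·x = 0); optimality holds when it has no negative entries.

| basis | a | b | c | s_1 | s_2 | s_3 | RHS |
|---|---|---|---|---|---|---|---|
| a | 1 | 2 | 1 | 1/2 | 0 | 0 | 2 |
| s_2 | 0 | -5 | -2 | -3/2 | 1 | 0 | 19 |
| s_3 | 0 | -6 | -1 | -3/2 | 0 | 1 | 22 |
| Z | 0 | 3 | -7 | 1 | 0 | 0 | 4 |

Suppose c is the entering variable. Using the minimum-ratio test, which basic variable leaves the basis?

a

Column c entries and ratios — a: 2/1 = 2; s_2: -2 ≤ 0, skip; s_3: -1 ≤ 0, skip.
Smallest ratio is 2 in the row of a, so a leaves.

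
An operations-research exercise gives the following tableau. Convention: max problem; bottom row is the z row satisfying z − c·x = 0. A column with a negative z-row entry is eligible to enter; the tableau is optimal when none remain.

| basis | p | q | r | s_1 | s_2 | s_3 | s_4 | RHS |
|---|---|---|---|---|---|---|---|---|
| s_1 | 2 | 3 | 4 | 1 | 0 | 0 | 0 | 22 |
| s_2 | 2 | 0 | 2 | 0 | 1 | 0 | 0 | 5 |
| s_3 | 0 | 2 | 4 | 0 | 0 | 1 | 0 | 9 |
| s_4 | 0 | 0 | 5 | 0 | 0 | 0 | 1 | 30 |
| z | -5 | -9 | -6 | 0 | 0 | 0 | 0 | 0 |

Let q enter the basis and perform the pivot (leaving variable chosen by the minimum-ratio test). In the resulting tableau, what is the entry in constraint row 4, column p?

Ratio test on column q — row 1: 22/3 = 22/3; row 2: entry 0 ≤ 0; row 3: 9/2 = 9/2; row 4: entry 0 ≤ 0. Minimum is 9/2 at row 3 (s_3 leaves); pivot element 2.
Divide row 3 by 2; eliminate column q from the other rows.
Row 4 update in column p: 0 − 0·0 = 0.

0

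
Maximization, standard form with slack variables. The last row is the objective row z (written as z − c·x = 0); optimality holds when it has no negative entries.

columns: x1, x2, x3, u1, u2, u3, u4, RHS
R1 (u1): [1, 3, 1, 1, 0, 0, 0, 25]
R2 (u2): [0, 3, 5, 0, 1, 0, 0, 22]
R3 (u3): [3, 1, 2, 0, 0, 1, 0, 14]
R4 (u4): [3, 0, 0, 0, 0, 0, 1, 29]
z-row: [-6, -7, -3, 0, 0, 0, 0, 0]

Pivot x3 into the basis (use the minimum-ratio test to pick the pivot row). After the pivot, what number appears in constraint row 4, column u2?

Ratio test on column x3 — row 1: 25/1 = 25; row 2: 22/5 = 22/5; row 3: 14/2 = 7; row 4: entry 0 ≤ 0. Minimum is 22/5 at row 2 (u2 leaves); pivot element 5.
Divide row 2 by 5; eliminate column x3 from the other rows.
Row 4 update in column u2: 0 − 0·(1/5) = 0.

0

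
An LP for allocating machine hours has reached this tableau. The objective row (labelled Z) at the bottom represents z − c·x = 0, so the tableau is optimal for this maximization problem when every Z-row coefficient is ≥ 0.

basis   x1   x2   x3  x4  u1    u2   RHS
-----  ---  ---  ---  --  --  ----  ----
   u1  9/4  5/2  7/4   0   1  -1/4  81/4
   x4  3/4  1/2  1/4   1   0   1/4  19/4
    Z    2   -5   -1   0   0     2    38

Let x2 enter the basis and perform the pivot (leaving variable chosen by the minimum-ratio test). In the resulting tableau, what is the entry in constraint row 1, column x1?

Ratio test on column x2 — row 1: (81/4)/(5/2) = 81/10; row 2: (19/4)/(1/2) = 19/2. Minimum is 81/10 at row 1 (u1 leaves); pivot element 5/2.
Divide row 1 by 5/2; eliminate column x2 from the other rows.
In the new row 1, the x1 entry is the old entry divided by the pivot: (9/4)/(5/2) = 9/10.

9/10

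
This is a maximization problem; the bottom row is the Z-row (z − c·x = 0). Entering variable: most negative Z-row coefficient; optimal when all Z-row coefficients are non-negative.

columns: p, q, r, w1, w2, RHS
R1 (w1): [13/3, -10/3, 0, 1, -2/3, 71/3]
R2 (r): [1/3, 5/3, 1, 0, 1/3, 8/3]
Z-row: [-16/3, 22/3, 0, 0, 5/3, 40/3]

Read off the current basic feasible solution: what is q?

0

q is not in the basis, so in the current basic feasible solution q = 0.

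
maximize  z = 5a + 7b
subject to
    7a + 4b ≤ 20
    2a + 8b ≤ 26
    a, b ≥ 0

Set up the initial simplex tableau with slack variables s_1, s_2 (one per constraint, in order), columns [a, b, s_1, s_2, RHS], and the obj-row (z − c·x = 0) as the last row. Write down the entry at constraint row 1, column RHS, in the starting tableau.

The RHS of constraint 1 is b_1 = 20.

20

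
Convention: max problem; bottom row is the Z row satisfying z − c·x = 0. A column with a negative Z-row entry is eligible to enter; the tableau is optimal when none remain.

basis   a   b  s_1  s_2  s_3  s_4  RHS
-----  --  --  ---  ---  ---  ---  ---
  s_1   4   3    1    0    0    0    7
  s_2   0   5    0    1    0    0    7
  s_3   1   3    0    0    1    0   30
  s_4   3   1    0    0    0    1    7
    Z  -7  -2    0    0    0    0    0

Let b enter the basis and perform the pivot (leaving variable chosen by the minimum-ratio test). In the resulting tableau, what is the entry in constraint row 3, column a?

1

Ratio test on column b — row 1: 7/3 = 7/3; row 2: 7/5 = 7/5; row 3: 30/3 = 10; row 4: 7/1 = 7. Minimum is 7/5 at row 2 (s_2 leaves); pivot element 5.
Divide row 2 by 5; eliminate column b from the other rows.
Row 3 update in column a: 1 − 3·0 = 1.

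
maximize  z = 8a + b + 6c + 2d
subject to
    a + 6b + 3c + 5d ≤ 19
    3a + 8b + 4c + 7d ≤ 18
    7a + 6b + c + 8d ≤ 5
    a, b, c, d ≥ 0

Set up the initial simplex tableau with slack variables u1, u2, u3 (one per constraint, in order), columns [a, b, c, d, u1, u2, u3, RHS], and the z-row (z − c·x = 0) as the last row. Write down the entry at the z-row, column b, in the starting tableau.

The z-row carries the negated objective coefficients: the b entry is -1.

-1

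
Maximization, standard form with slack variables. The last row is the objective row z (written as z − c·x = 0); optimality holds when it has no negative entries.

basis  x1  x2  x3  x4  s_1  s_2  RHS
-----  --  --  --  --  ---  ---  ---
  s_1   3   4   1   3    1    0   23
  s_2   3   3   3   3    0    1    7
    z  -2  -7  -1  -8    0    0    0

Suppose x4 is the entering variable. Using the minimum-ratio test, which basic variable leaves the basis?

Column x4 entries and ratios — s_1: 23/3 = 23/3; s_2: 7/3 = 7/3.
Smallest ratio is 7/3 in the row of s_2, so s_2 leaves.

s_2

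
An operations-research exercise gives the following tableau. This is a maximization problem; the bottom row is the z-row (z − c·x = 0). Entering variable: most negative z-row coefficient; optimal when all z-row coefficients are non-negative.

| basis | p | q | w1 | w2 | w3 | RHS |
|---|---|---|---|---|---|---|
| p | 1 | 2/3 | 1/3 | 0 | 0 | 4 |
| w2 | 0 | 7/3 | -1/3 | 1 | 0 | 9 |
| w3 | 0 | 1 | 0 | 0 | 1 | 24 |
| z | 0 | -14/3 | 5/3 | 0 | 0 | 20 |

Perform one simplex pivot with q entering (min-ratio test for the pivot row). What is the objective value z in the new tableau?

Ratio test on column q — row 1: 4/(2/3) = 6; row 2: 9/(7/3) = 27/7; row 3: 24/1 = 24. Minimum is 27/7 at row 2 (w2 leaves); pivot element 7/3.
Pivot on row 2; the z-row RHS becomes 20 − (-14/3)·(27/7) = 38.

38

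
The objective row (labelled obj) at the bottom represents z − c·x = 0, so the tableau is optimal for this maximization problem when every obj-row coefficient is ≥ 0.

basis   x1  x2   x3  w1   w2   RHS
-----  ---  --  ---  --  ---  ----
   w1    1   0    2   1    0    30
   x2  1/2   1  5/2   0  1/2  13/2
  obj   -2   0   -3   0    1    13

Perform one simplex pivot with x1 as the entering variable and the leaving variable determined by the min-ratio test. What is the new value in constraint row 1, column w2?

Ratio test on column x1 — row 1: 30/1 = 30; row 2: (13/2)/(1/2) = 13. Minimum is 13 at row 2 (x2 leaves); pivot element 1/2.
Divide row 2 by 1/2; eliminate column x1 from the other rows.
Row 1 update in column w2: 0 − 1·1 = -1.

-1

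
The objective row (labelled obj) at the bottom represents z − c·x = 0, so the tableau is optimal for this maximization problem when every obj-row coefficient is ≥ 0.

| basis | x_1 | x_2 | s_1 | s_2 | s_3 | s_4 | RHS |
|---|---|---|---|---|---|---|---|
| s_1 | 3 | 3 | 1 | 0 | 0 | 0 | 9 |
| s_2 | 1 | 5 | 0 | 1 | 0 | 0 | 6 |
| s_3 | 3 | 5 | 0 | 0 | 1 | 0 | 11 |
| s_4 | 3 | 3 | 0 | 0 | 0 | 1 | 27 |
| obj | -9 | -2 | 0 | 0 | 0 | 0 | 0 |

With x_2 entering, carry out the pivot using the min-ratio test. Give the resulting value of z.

Ratio test on column x_2 — row 1: 9/3 = 3; row 2: 6/5 = 6/5; row 3: 11/5 = 11/5; row 4: 27/3 = 9. Minimum is 6/5 at row 2 (s_2 leaves); pivot element 5.
Pivot on row 2; the obj-row RHS becomes 0 − (-2)·(6/5) = 12/5.

12/5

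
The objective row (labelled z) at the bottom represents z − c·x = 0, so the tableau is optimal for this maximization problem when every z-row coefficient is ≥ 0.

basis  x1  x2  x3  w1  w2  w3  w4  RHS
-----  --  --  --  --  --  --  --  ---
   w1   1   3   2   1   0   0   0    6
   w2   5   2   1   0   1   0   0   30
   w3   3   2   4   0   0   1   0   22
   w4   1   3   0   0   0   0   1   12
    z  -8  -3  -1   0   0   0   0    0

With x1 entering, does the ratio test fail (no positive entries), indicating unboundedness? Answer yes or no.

Column x1 has positive entries in row(s) 1, 2, 3, 4, so the ratio test bounds it — not unbounded.

no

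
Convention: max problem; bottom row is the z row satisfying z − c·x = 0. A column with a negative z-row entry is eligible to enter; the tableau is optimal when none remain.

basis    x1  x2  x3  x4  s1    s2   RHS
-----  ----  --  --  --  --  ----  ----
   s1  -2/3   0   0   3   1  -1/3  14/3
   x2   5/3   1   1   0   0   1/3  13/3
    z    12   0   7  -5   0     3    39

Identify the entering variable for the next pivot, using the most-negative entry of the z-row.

x4

Negative z-row entries: x4: -5.
The most negative is -5 in column x4, so x4 enters.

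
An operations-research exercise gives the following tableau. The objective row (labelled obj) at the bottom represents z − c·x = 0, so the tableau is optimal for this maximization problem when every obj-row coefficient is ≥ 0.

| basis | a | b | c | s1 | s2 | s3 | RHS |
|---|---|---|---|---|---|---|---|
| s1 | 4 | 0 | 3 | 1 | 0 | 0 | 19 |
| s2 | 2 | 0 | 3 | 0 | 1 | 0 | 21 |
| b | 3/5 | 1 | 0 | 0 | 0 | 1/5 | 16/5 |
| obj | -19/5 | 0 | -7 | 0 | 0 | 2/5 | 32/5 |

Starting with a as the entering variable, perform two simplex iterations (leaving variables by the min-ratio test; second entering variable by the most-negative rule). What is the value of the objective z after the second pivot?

761/15

Ratio test on column a — row 1: 19/4 = 19/4; row 2: 21/2 = 21/2; row 3: (16/5)/(3/5) = 16/3. Minimum is 19/4 at row 1 (s1 leaves); pivot element 4.
Pivot on row 1; the obj-row RHS becomes 32/5 − (-19/5)·(19/4) = 489/20.
Next entering variable (most negative obj-row entry -83/20): c.
Ratio test on column c — row 1: (19/4)/(3/4) = 19/3; row 2: (23/2)/(3/2) = 23/3; row 3: entry -9/20 ≤ 0. Minimum is 19/3 at row 1 (a leaves); pivot element 3/4.
After the second pivot the obj-row RHS is 489/20 − (-83/20)·(19/3) = 761/15.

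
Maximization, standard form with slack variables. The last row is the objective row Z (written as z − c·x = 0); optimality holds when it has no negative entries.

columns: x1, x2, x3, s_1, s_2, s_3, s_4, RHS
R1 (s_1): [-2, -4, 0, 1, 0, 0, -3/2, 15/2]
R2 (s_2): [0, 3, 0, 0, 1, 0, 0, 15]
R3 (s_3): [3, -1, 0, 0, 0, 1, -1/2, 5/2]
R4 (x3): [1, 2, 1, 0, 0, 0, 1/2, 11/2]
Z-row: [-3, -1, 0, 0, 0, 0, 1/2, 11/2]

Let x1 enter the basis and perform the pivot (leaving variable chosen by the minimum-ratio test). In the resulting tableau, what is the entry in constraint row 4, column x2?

7/3

Ratio test on column x1 — row 1: entry -2 ≤ 0; row 2: entry 0 ≤ 0; row 3: (5/2)/3 = 5/6; row 4: (11/2)/1 = 11/2. Minimum is 5/6 at row 3 (s_3 leaves); pivot element 3.
Divide row 3 by 3; eliminate column x1 from the other rows.
Row 4 update in column x2: 2 − 1·(-1/3) = 7/3.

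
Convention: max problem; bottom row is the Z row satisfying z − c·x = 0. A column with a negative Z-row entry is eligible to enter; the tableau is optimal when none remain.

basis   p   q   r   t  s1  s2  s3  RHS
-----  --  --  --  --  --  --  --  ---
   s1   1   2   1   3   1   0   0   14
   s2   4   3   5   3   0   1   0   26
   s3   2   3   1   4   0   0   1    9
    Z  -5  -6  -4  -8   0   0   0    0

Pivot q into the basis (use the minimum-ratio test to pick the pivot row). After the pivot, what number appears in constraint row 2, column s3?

-1

Ratio test on column q — row 1: 14/2 = 7; row 2: 26/3 = 26/3; row 3: 9/3 = 3. Minimum is 3 at row 3 (s3 leaves); pivot element 3.
Divide row 3 by 3; eliminate column q from the other rows.
Row 2 update in column s3: 0 − 3·(1/3) = -1.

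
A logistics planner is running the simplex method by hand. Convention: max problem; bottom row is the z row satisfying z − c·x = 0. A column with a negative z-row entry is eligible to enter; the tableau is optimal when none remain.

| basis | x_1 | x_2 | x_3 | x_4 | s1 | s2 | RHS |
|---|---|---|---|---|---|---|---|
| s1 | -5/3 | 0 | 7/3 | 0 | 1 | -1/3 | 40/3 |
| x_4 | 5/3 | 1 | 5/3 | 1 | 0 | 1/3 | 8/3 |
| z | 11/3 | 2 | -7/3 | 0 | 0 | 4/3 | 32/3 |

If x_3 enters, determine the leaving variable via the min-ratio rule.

x_4

Column x_3 entries and ratios — s1: (40/3)/(7/3) = 40/7; x_4: (8/3)/(5/3) = 8/5.
Smallest ratio is 8/5 in the row of x_4, so x_4 leaves.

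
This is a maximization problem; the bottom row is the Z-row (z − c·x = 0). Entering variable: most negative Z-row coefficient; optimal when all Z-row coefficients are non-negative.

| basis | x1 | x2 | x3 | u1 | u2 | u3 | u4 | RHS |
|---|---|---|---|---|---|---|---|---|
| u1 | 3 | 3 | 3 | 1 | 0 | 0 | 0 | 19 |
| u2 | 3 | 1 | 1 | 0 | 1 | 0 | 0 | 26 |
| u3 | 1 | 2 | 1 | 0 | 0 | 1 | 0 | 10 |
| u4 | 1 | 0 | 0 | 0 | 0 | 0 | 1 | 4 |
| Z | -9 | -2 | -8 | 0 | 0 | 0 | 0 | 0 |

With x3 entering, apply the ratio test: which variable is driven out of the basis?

u1

Column x3 entries and ratios — u1: 19/3 = 19/3; u2: 26/1 = 26; u3: 10/1 = 10; u4: 0 ≤ 0, skip.
Smallest ratio is 19/3 in the row of u1, so u1 leaves.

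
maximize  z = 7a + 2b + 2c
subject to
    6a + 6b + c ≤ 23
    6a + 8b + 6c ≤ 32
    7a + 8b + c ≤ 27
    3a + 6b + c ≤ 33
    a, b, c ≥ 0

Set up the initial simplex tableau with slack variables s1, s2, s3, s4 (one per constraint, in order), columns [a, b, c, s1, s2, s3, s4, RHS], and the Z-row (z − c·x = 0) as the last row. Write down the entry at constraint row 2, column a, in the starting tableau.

6

Constraint 2 has coefficient 6 on a.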